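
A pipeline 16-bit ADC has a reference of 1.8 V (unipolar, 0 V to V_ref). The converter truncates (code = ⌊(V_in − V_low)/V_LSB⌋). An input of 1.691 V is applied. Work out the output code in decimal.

With 65536 levels over 1.8 V, one step is 27.47 µV.
(V_in − V_low)/LSB = (1.691 − 0) / 2.74658e-05 = 61567.431.
So the output code is 61567.

code 61567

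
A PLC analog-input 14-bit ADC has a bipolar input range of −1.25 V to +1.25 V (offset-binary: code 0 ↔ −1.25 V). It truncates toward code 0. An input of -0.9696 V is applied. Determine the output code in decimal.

code 1837

Full-scale span = 2.5 V; LSB = 2.5/2^14 = 152.59 µV.
(V_in − V_low)/LSB = (-0.9696 − (−1.25)) / 0.000152588 = 1837.629.
So the output code is 1837.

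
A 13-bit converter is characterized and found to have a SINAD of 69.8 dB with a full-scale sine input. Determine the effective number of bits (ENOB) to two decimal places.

11.30 bits

ENOB = (SINAD − 1.76) / 6.02 = (69.8 − 1.76)/6.02 = 11.302.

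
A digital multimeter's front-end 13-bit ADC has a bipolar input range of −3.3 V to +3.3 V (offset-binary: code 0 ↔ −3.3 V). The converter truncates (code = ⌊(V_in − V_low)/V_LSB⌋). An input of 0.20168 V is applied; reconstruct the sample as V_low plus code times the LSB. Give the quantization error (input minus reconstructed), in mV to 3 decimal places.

0.264 mV

LSB = 6.6/2^13 = 0.806 mV.
Scaled input = 4346.3277 LSBs, so code = 4346.
Code 4346 maps back to (−3.3) + 4346×0.000805664 V = 0.20141602 V.
Error = 0.20168 − 0.20141602 = 0.000263984 V = 0.264 mV.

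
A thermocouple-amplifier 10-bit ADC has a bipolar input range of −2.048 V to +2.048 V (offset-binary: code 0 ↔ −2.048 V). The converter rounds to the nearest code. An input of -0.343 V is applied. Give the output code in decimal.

LSB = 4.096 V / 1024 = 4.000 mV.
Input sits at 426.250 steps above V_low.
Round → code 426.

code 426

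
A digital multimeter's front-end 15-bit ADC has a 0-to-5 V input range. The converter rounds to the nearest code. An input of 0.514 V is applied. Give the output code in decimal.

code 3369

With 32768 levels over 5 V, one step is 152.59 µV.
(V_in − V_low)/LSB = (0.514 − 0) / 0.000152588 = 3368.550.
So the output code is 3369.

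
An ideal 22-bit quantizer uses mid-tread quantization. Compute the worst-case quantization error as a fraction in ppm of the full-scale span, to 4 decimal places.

Rounding → worst-case error = ½ LSB = V_FS/2^23, so 1e+06/8388608 = 0.119209 ppm of full scale.

0.1192 ppm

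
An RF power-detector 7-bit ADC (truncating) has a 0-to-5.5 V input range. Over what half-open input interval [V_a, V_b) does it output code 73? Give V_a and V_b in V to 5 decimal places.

[3.13672 V, 3.17969 V)

LSB = 5.5/2^7 = 42.969 mV.
V_a = V_low + 73·LSB = 3.13672 V; V_b = V_low + 74·LSB = 3.17969 V.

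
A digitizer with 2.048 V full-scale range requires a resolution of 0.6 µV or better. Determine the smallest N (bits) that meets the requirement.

22 bits

Number of steps required ≥ 2.048 V / 0.6 µV = 3413333.33.
Need 2^N ≥ 3413333.33; 2^21 = 2097152, 2^22 = 4194304.
Minimum N = 22.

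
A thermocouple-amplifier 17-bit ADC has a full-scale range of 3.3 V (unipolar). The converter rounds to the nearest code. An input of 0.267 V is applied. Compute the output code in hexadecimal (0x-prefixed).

With 131072 levels over 3.3 V, one step is 25.18 µV.
Input sits at 10604.916 steps above V_low.
So the output code is 10605.
In hexadecimal (0x-prefixed): 0x296D.

code 0x296D (decimal 10605)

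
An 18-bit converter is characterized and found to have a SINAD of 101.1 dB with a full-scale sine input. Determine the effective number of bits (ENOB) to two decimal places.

16.50 bits

ENOB = (SINAD − 1.76) / 6.02 = (101.1 − 1.76)/6.02 = 16.502.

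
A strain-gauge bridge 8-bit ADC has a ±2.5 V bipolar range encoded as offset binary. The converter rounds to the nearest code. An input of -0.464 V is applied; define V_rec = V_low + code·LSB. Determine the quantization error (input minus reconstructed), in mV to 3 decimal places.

Step size: 5 V ÷ 2^8 = 19.531 mV.
(-0.464 − (−2.5))/0.0195312 = 104.2432; round gives code 104.
Reconstructed: -0.46875 V.
V_in − V_rec = 0.00475 V = 4.750 mV.

4.750 mV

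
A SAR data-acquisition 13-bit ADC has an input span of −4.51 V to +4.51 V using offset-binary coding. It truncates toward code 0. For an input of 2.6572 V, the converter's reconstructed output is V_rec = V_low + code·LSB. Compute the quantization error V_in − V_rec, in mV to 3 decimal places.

LSB = 9.02/2^13 = 1.101 mV.
(V_in − V_low)/LSB = (2.6572 − (−4.51))/0.00110107 = 6509.2796 → code 6509 (floor).
V_rec = (−4.51) + 6509·0.00110107 = 2.6568921 V.
V_in − V_rec = 0.00030791 V = 0.308 mV.

0.308 mV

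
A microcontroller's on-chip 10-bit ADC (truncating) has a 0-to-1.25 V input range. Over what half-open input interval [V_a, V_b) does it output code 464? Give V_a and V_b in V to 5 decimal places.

LSB = 1.25/2^10 = 1.221 mV.
V_a = V_low + 464·LSB = 0.566406 V; V_b = V_low + 465·LSB = 0.567627 V.

[0.56641 V, 0.56763 V)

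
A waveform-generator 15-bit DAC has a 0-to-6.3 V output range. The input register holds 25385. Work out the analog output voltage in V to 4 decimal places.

LSB = 6.3 V / 2^15 = 192.26 µV.
V_out = 0 + 25385 × 0.000192261 V = 4.88054 V.

4.8805 V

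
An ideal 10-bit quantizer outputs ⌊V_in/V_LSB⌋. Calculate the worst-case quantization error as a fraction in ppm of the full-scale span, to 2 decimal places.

Truncating → worst-case error = 1 LSB = V_FS/2^10, so 1e+06/1024 = 976.562 ppm of full scale.

976.56 ppm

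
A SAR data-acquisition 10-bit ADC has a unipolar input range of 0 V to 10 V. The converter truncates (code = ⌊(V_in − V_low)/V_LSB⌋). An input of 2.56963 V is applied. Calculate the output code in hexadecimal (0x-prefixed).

Full-scale span = 10 V; LSB = 10/2^10 = 9.766 mV.
Input sits at 263.130 steps above V_low.
⌊·⌋(263.130) = 263.
In hexadecimal (0x-prefixed): 0x107.

code 0x107 (decimal 263)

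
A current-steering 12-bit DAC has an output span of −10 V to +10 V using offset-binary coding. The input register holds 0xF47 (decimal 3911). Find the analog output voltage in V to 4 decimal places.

LSB = 20 V / 2^12 = 4.883 mV.
Code 0xF47 = 3911 decimal.
V_out = (−10) + 3911 × 0.00488281 V = 9.09668 V.

9.0967 V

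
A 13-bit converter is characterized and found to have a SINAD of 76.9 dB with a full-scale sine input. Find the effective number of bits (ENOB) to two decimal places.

12.48 bits

ENOB = (SINAD − 1.76) / 6.02 = (76.9 − 1.76)/6.02 = 12.482.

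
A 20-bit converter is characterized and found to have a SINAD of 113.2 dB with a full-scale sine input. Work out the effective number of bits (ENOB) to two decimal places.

18.51 bits

ENOB = (SINAD − 1.76) / 6.02 = (113.2 − 1.76)/6.02 = 18.512.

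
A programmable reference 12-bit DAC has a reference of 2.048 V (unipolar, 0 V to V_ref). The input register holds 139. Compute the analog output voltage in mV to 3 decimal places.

LSB = 2.048 V / 2^12 = 0.500 mV.
V_out = 0 + 139 × 0.0005 V = 0.0695 V.
= 69.500 mV.

69.500 mV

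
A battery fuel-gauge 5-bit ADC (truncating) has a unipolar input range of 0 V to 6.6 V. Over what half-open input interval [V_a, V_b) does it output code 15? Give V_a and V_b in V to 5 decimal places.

[3.09375 V, 3.30000 V)

LSB = 6.6/2^5 = 206.250 mV.
V_a = V_low + 15·LSB = 3.09375 V; V_b = V_low + 16·LSB = 3.3 V.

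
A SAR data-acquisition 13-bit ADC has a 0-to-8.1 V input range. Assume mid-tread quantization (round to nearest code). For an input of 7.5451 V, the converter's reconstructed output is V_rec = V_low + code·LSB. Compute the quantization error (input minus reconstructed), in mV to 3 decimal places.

-0.200 mV

LSB = 8.1/2^13 = 0.989 mV.
Scaled input = 7630.7974 LSBs, so code = 7631.
Reconstructed: 7.5453003 V.
Error = 7.5451 − 7.5453003 = -0.000200293 V = -0.200 mV.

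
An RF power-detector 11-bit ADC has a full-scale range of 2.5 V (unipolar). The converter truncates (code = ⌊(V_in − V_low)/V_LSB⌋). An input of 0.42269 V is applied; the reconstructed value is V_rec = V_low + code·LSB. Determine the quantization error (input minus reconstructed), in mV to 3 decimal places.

LSB = 2.5/2^11 = 1.221 mV.
(V_in − V_low)/LSB = (0.42269 − 0)/0.0012207 = 346.2676 → code 346 (floor).
Code 346 maps back to 0 + 346×0.0012207 V = 0.42236328 V.
Error = 0.42269 − 0.42236328 = 0.000326719 V = 0.327 mV.

0.327 mV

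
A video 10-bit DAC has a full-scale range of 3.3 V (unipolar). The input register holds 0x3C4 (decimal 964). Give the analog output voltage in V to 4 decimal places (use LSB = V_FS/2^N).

3.1066 V

LSB = 3.3 V / 2^10 = 3.223 mV.
Code 0x3C4 = 964 decimal.
V_out = 0 + 964 × 0.00322266 V = 3.10664 V.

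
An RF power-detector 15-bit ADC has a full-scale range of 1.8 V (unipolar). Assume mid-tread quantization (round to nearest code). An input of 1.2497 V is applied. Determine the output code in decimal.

code 22750

With 32768 levels over 1.8 V, one step is 54.93 µV.
(1.2497 − 0) / 5.49316e-05 = 22750.094 LSBs.
So the output code is 22750.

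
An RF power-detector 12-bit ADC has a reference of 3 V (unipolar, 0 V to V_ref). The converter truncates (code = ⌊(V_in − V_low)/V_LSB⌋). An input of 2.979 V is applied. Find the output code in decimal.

code 4067

With 4096 levels over 3 V, one step is 0.732 mV.
(2.979 − 0) / 0.000732422 = 4067.328 LSBs.
Floor → code 4067.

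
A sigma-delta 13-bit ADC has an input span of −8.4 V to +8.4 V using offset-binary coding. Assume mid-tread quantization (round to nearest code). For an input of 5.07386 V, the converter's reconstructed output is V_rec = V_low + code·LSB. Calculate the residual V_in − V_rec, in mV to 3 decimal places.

0.227 mV

One LSB is 16.8 V / 8192 = 2.051 mV.
(5.07386 − (−8.4))/0.00205078 = 6570.1108; round gives code 6570.
Reconstructed: 5.0736328 V.
Difference: 0.000227188 V → 0.227 mV.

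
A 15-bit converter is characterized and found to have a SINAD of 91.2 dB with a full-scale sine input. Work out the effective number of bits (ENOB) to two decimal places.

14.86 bits

ENOB = (SINAD − 1.76) / 6.02 = (91.2 − 1.76)/6.02 = 14.857.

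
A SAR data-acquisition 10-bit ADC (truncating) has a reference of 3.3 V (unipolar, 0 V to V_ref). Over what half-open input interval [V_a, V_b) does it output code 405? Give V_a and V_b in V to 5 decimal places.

LSB = 3.3/2^10 = 3.223 mV.
V_a = V_low + 405·LSB = 1.30518 V; V_b = V_low + 406·LSB = 1.3084 V.

[1.30518 V, 1.30840 V)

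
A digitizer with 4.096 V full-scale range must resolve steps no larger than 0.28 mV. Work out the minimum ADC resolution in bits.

Number of steps required ≥ 4.096 V / 0.28 mV = 14628.57.
Need 2^N ≥ 14628.57; 2^13 = 8192, 2^14 = 16384.
Minimum N = 14.

14 bits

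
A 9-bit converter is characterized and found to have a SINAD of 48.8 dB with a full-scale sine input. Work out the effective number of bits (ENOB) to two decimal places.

ENOB = (SINAD − 1.76) / 6.02 = (48.8 − 1.76)/6.02 = 7.814.

7.81 bits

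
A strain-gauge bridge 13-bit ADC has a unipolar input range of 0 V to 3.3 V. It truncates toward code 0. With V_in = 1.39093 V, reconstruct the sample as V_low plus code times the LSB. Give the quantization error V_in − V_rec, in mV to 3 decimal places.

0.354 mV

Step size: 3.3 V ÷ 2^13 = 402.83 µV.
(1.39093 − 0)/0.000402832 = 3452.8784; ⌊·⌋ gives code 3452.
V_rec = 0 + 3452·0.000402832 = 1.3905762 V.
Error = 1.39093 − 1.3905762 = 0.000353828 V = 0.354 mV.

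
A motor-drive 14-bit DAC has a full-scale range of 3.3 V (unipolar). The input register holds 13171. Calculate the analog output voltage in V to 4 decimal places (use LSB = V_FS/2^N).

LSB = 3.3 V / 2^14 = 201.42 µV.
V_out = 0 + 13171 × 0.000201416 V = 2.65285 V.

2.6529 V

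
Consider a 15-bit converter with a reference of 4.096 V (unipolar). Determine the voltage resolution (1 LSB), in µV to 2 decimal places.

125.00 µV

Full-scale span = 4.096 V.
LSB = 4.096 / 2^15 = 4.096 / 32768 = 0.000125 V = 125.00 µV.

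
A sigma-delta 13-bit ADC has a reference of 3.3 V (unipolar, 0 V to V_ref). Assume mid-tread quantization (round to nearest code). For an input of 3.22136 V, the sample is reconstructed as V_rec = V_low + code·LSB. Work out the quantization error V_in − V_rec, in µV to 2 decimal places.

-87.75 µV

LSB = 3.3/2^13 = 402.83 µV.
Scaled input = 7996.7822 LSBs, so code = 7997.
Reconstructed: 3.2214478 V.
Error = 3.22136 − 3.2214478 = -8.77539e-05 V = -87.75 µV.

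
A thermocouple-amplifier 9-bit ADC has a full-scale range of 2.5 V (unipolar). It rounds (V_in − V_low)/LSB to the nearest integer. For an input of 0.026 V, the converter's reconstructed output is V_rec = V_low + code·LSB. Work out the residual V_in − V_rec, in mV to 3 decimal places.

1.586 mV

Step size: 2.5 V ÷ 2^9 = 4.883 mV.
(0.026 − 0)/0.00488281 = 5.3248; round gives code 5.
V_rec = 0 + 5·0.00488281 = 0.024414062 V.
Error = 0.026 − 0.024414062 = 0.00158594 V = 1.586 mV.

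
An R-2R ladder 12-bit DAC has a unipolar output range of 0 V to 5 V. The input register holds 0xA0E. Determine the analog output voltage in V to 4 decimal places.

LSB = 5 V / 2^12 = 1.221 mV.
Code 0xA0E = 2574 decimal.
V_out = 0 + 2574 × 0.0012207 V = 3.14209 V.

3.1421 V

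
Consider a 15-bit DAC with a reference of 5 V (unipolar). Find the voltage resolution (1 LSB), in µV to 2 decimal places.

152.59 µV

Full-scale span = 5 V.
LSB = 5 / 2^15 = 5 / 32768 = 0.000152588 V = 152.59 µV.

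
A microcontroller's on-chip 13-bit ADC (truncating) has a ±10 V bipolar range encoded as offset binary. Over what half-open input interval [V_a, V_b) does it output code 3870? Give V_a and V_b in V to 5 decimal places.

LSB = 20/2^13 = 2.441 mV.
V_a = V_low + 3870·LSB = -0.551758 V; V_b = V_low + 3871·LSB = -0.549316 V.

[-0.55176 V, -0.54932 V)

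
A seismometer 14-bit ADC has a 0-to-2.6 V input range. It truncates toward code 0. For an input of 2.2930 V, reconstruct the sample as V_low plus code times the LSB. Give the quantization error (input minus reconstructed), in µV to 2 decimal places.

LSB = 2.6/2^14 = 158.69 µV.
(2.2930 − 0)/0.000158691 = 14449.4277; ⌊·⌋ gives code 14449.
V_rec = 0 + 14449·0.000158691 = 2.2929321 V.
Difference: 6.78711e-05 V → 67.87 µV.

67.87 µV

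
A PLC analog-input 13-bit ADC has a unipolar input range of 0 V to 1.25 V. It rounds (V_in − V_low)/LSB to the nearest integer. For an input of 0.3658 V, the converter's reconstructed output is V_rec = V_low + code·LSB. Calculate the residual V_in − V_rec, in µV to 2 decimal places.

LSB = 1.25/2^13 = 152.59 µV.
(0.3658 − 0)/0.000152588 = 2397.3069; round gives code 2397.
V_rec = 0 + 2397·0.000152588 = 0.36575317 V.
Difference: 4.68262e-05 V → 46.83 µV.

46.83 µV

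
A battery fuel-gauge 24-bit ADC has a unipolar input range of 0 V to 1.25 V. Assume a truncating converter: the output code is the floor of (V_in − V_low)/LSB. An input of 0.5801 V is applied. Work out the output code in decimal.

LSB = 1.25 V / 16777216 = 0.07 µV.
(V_in − V_low)/LSB = (0.5801 − 0) / 7.45058e-08 = 7785970.401.
Floor → code 7785970.

code 7785970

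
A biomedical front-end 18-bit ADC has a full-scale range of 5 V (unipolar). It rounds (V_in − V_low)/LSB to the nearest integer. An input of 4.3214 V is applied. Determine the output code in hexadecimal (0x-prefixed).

Full-scale span = 5 V; LSB = 5/2^18 = 19.07 µV.
(V_in − V_low)/LSB = (4.3214 − 0) / 1.90735e-05 = 226565.816.
Round → code 226566.
In hexadecimal (0x-prefixed): 0x37506.

code 0x37506 (decimal 226566)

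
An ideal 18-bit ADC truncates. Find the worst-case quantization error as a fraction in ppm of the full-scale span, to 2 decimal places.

3.81 ppm

Truncating → worst-case error = 1 LSB = V_FS/2^18, so 1e+06/262144 = 3.8147 ppm of full scale.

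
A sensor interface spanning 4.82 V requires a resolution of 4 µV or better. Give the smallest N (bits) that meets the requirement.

21 bits

Number of steps required ≥ 4.82 V / 4 µV = 1205000.00.
Need 2^N ≥ 1205000.00; 2^20 = 1048576, 2^21 = 2097152.
Minimum N = 21.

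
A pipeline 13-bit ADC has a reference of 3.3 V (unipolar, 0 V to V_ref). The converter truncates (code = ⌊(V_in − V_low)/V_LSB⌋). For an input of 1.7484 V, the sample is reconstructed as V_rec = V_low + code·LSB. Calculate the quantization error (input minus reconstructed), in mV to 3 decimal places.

0.109 mV

Step size: 3.3 V ÷ 2^13 = 402.83 µV.
Scaled input = 4340.2705 LSBs, so code = 4340.
V_rec = 0 + 4340·0.000402832 = 1.748291 V.
V_in − V_rec = 0.000108984 V = 0.109 mV.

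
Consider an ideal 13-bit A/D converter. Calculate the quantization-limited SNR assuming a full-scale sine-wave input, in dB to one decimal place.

80.0 dB

SNR ≈ 6.02·N + 1.76 dB = 6.02·13 + 1.76 = 80.02 dB.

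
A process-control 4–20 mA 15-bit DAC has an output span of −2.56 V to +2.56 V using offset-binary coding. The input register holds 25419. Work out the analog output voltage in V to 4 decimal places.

1.4117 V

LSB = 5.12 V / 2^15 = 156.25 µV.
V_out = (−2.56) + 25419 × 0.00015625 V = 1.41172 V.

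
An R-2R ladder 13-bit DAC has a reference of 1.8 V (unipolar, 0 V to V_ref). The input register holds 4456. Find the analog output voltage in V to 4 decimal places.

LSB = 1.8 V / 2^13 = 219.73 µV.
V_out = 0 + 4456 × 0.000219727 V = 0.979102 V.

0.9791 V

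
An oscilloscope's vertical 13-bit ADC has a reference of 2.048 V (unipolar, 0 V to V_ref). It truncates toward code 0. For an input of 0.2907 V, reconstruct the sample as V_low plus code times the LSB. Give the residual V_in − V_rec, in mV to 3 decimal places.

0.200 mV

LSB = 2.048/2^13 = 250.00 µV.
(0.2907 − 0)/0.00025 = 1162.8000; ⌊·⌋ gives code 1162.
V_rec = 0 + 1162·0.00025 = 0.2905 V.
Error = 0.2907 − 0.2905 = 0.0002 V = 0.200 mV.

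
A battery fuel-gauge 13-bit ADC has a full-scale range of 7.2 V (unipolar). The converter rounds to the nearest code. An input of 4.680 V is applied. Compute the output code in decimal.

With 8192 levels over 7.2 V, one step is 0.879 mV.
(4.680 − 0) / 0.000878906 = 5324.800 LSBs.
Round → code 5325.

code 5325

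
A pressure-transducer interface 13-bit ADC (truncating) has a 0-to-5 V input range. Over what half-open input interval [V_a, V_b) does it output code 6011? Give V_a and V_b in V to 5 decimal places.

LSB = 5/2^13 = 0.610 mV.
V_a = V_low + 6011·LSB = 3.66882 V; V_b = V_low + 6012·LSB = 3.66943 V.

[3.66882 V, 3.66943 V)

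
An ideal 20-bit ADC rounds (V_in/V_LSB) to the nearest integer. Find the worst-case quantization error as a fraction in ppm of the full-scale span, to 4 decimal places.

Rounding → worst-case error = ½ LSB = V_FS/2^21, so 1e+06/2097152 = 0.476837 ppm of full scale.

0.4768 ppm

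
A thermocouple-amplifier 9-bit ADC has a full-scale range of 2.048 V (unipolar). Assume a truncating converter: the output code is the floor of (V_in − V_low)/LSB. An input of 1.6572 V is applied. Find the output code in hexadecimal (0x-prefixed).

With 512 levels over 2.048 V, one step is 4.000 mV.
(1.6572 − 0) / 0.004 = 414.300 LSBs.
⌊·⌋(414.300) = 414.
In hexadecimal (0x-prefixed): 0x19E.

code 0x19E (decimal 414)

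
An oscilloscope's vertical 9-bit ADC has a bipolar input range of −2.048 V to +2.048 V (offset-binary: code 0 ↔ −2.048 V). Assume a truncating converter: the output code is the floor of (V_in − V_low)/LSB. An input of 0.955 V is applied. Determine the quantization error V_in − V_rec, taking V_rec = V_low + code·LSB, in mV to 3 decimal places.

Step size: 4.096 V ÷ 2^9 = 8.000 mV.
(0.955 − (−2.048))/0.008 = 375.3750; ⌊·⌋ gives code 375.
V_rec = (−2.048) + 375·0.008 = 0.952 V.
Difference: 0.003 V → 3.000 mV.

3.000 mV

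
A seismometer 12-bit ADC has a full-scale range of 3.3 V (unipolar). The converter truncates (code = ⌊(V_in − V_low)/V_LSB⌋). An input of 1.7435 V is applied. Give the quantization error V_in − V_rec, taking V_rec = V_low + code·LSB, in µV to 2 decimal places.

42.97 µV

Step size: 3.3 V ÷ 2^12 = 0.806 mV.
Scaled input = 2164.0533 LSBs, so code = 2164.
Code 2164 maps back to 0 + 2164×0.000805664 V = 1.743457 V.
V_in − V_rec = 4.29687e-05 V = 42.97 µV.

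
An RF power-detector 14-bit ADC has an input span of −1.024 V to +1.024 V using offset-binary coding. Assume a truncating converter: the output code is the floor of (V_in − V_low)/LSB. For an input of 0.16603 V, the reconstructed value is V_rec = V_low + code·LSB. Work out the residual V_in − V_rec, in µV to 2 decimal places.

30.00 µV

LSB = 2.048/2^14 = 125.00 µV.
Scaled input = 9520.2400 LSBs, so code = 9520.
Code 9520 maps back to (−1.024) + 9520×0.000125 V = 0.166 V.
V_in − V_rec = 3e-05 V = 30.00 µV.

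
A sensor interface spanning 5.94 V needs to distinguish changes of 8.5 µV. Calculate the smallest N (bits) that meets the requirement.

Number of steps required ≥ 5.94 V / 8.5 µV = 698823.53.
Need 2^N ≥ 698823.53; 2^19 = 524288, 2^20 = 1048576.
Minimum N = 20.

20 bits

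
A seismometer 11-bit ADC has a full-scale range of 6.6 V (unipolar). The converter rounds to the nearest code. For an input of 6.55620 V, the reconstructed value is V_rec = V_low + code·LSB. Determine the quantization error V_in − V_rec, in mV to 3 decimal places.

LSB = 6.6/2^11 = 3.223 mV.
Scaled input = 2034.4087 LSBs, so code = 2034.
Reconstructed: 6.5548828 V.
Difference: 0.00131719 V → 1.317 mV.

1.317 mV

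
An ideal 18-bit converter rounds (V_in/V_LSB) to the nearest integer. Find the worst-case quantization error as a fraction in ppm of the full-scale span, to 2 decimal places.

1.91 ppm

Rounding → worst-case error = ½ LSB = V_FS/2^19, so 1e+06/524288 = 1.90735 ppm of full scale.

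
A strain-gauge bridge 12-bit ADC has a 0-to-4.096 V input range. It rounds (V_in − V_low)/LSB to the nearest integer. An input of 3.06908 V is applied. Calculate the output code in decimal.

With 4096 levels over 4.096 V, one step is 1.000 mV.
(V_in − V_low)/LSB = (3.06908 − 0) / 0.001 = 3069.080.
Round → code 3069.

code 3069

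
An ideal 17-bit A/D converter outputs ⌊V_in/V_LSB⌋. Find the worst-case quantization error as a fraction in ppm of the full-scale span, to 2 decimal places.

7.63 ppm

Truncating → worst-case error = 1 LSB = V_FS/2^17, so 1e+06/131072 = 7.62939 ppm of full scale.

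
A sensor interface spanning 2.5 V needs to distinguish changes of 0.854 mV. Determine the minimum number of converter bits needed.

Number of steps required ≥ 2.5 V / 0.854 mV = 2927.40.
Need 2^N ≥ 2927.40; 2^11 = 2048, 2^12 = 4096.
Minimum N = 12.

12 bits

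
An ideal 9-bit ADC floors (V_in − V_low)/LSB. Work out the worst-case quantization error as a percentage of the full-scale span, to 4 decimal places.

0.1953 %

Truncating → worst-case error = 1 LSB = V_FS/2^9, so 100/512 = 0.195312 % of full scale.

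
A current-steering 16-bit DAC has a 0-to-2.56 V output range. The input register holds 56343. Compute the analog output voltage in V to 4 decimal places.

2.2009 V

LSB = 2.56 V / 2^16 = 39.06 µV.
V_out = 0 + 56343 × 3.90625e-05 V = 2.2009 V.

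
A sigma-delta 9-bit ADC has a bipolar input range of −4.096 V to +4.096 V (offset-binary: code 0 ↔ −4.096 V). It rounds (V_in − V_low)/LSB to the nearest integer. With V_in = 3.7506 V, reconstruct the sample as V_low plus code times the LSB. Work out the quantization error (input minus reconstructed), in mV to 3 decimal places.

LSB = 8.192/2^9 = 16.000 mV.
(V_in − V_low)/LSB = (3.7506 − (−4.096))/0.016 = 490.4125 → code 490 (round).
V_rec = (−4.096) + 490·0.016 = 3.744 V.
V_in − V_rec = 0.0066 V = 6.600 mV.

6.600 mV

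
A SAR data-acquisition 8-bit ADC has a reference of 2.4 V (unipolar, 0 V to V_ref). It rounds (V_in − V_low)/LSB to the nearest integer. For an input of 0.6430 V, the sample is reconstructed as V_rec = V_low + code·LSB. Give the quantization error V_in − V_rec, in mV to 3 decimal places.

-3.875 mV

One LSB is 2.4 V / 256 = 9.375 mV.
(V_in − V_low)/LSB = (0.6430 − 0)/0.009375 = 68.5867 → code 69 (round).
V_rec = 0 + 69·0.009375 = 0.646875 V.
Difference: -0.003875 V → -3.875 mV.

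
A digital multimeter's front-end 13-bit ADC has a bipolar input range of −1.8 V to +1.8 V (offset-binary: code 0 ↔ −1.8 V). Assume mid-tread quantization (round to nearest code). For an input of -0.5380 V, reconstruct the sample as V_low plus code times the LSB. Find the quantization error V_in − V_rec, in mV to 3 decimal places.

-0.109 mV

Step size: 3.6 V ÷ 2^13 = 439.45 µV.
(V_in − V_low)/LSB = (-0.5380 − (−1.8))/0.000439453 = 2871.7511 → code 2872 (round).
Reconstructed: -0.53789062 V.
V_in − V_rec = -0.000109375 V = -0.109 mV.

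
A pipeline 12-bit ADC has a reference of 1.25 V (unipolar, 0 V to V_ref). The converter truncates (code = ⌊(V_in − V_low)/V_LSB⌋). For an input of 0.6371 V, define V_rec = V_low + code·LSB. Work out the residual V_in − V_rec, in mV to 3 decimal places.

Step size: 1.25 V ÷ 2^12 = 305.18 µV.
(0.6371 − 0)/0.000305176 = 2087.6493; ⌊·⌋ gives code 2087.
Code 2087 maps back to 0 + 2087×0.000305176 V = 0.63690186 V.
Error = 0.6371 − 0.63690186 = 0.000198145 V = 0.198 mV.

0.198 mV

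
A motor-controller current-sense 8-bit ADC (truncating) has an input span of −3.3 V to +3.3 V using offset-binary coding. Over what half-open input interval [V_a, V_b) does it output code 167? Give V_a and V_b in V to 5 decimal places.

LSB = 6.6/2^8 = 25.781 mV.
V_a = V_low + 167·LSB = 1.00547 V; V_b = V_low + 168·LSB = 1.03125 V.

[1.00547 V, 1.03125 V)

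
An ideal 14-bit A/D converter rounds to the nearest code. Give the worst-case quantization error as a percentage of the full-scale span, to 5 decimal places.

Rounding → worst-case error = ½ LSB = V_FS/2^15, so 100/32768 = 0.00305176 % of full scale.

0.00305 %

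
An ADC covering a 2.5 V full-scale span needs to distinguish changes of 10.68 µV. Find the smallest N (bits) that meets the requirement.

Number of steps required ≥ 2.5 V / 10.68 µV = 234082.40.
Need 2^N ≥ 234082.40; 2^17 = 131072, 2^18 = 262144.
Minimum N = 18.

18 bits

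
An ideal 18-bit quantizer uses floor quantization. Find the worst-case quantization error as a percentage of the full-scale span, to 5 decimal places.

0.00038 %

Truncating → worst-case error = 1 LSB = V_FS/2^18, so 100/262144 = 0.00038147 % of full scale.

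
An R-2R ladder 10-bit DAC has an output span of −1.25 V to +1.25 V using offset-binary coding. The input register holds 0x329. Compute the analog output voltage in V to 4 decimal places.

LSB = 2.5 V / 2^10 = 2.441 mV.
Code 0x329 = 809 decimal.
V_out = (−1.25) + 809 × 0.00244141 V = 0.725098 V.

0.7251 V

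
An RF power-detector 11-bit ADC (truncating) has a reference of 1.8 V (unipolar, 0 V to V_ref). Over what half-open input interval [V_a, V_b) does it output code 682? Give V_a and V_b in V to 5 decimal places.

LSB = 1.8/2^11 = 0.879 mV.
V_a = V_low + 682·LSB = 0.599414 V; V_b = V_low + 683·LSB = 0.600293 V.

[0.59941 V, 0.60029 V)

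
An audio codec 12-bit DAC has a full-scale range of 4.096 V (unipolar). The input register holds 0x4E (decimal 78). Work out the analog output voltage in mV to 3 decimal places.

LSB = 4.096 V / 2^12 = 1.000 mV.
Code 0x4E = 78 decimal.
V_out = 0 + 78 × 0.001 V = 0.078 V.
= 78.000 mV.

78.000 mV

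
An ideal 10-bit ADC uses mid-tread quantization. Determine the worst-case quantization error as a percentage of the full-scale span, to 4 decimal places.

0.0488 %

Rounding → worst-case error = ½ LSB = V_FS/2^11, so 100/2048 = 0.0488281 % of full scale.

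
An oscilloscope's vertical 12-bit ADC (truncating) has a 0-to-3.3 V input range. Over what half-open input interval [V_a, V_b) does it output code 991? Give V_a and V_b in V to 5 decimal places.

[0.79841 V, 0.79922 V)

LSB = 3.3/2^12 = 0.806 mV.
V_a = V_low + 991·LSB = 0.798413 V; V_b = V_low + 992·LSB = 0.799219 V.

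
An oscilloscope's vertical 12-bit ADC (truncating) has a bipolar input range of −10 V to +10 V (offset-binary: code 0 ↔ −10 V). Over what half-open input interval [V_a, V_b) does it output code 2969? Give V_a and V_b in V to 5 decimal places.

[4.49707 V, 4.50195 V)

LSB = 20/2^12 = 4.883 mV.
V_a = V_low + 2969·LSB = 4.49707 V; V_b = V_low + 2970·LSB = 4.50195 V.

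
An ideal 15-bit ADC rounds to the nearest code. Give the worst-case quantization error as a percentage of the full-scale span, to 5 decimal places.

Rounding → worst-case error = ½ LSB = V_FS/2^16, so 100/65536 = 0.00152588 % of full scale.

0.00153 %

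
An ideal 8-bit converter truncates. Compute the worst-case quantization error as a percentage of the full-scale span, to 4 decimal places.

Truncating → worst-case error = 1 LSB = V_FS/2^8, so 100/256 = 0.390625 % of full scale.

0.3906 %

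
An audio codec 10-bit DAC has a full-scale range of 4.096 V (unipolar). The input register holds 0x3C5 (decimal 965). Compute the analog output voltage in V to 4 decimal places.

LSB = 4.096 V / 2^10 = 4.000 mV.
Code 0x3C5 = 965 decimal.
V_out = 0 + 965 × 0.004 V = 3.86 V.

3.8600 V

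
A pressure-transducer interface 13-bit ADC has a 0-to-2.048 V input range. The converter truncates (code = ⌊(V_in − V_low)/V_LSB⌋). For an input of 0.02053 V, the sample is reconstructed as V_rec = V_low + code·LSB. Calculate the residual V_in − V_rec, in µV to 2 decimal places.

30.00 µV

One LSB is 2.048 V / 8192 = 250.00 µV.
(V_in − V_low)/LSB = (0.02053 − 0)/0.00025 = 82.1200 → code 82 (floor).
V_rec = 0 + 82·0.00025 = 0.0205 V.
Error = 0.02053 − 0.0205 = 3e-05 V = 30.00 µV.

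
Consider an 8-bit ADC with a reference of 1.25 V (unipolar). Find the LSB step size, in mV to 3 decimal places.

4.883 mV

Full-scale span = 1.25 V.
LSB = 1.25 / 2^8 = 1.25 / 256 = 0.00488281 V = 4.883 mV.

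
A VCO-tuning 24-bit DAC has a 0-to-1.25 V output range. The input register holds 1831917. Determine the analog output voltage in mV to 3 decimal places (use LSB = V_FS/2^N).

LSB = 1.25 V / 2^24 = 0.07 µV.
V_out = 0 + 1831917 × 7.45058e-08 V = 0.136488 V.
= 136.488 mV.

136.488 mV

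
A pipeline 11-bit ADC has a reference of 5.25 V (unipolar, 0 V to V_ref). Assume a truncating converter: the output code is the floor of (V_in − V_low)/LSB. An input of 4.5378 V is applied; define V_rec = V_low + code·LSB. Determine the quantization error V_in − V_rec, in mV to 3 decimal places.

0.446 mV

Step size: 5.25 V ÷ 2^11 = 2.563 mV.
(4.5378 − 0)/0.00256348 = 1770.1742; ⌊·⌋ gives code 1770.
V_rec = 0 + 1770·0.00256348 = 4.5373535 V.
Error = 4.5378 − 4.5373535 = 0.000446484 V = 0.446 mV.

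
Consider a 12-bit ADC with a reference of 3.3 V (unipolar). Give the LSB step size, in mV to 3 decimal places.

Full-scale span = 3.3 V.
LSB = 3.3 / 2^12 = 3.3 / 4096 = 0.000805664 V = 0.806 mV.

0.806 mV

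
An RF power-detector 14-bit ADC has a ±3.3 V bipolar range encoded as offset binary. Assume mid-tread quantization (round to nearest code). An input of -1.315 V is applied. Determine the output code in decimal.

Full-scale span = 6.6 V; LSB = 6.6/2^14 = 402.83 µV.
(-1.315 − (−3.3)) / 0.000402832 = 4927.612 LSBs.
So the output code is 4928.

code 4928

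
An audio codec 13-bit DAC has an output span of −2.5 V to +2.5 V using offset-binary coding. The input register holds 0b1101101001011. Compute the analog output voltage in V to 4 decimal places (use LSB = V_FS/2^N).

LSB = 5 V / 2^13 = 0.610 mV.
Code 0b1101101001011 = 6987 decimal.
V_out = (−2.5) + 6987 × 0.000610352 V = 1.76453 V.

1.7645 V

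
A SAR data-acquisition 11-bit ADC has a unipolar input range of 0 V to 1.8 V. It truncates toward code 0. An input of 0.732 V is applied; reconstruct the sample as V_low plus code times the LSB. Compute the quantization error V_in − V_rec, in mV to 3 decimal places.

LSB = 1.8/2^11 = 0.879 mV.
(V_in − V_low)/LSB = (0.732 − 0)/0.000878906 = 832.8533 → code 832 (floor).
Reconstructed: 0.73125 V.
Difference: 0.00075 V → 0.750 mV.

0.750 mV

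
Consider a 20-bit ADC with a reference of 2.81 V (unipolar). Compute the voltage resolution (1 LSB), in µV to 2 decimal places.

Full-scale span = 2.81 V.
LSB = 2.81 / 2^20 = 2.81 / 1048576 = 2.67982e-06 V = 2.68 µV.

2.68 µV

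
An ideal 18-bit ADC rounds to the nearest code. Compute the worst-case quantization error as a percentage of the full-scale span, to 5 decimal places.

Rounding → worst-case error = ½ LSB = V_FS/2^19, so 100/524288 = 0.000190735 % of full scale.

0.00019 %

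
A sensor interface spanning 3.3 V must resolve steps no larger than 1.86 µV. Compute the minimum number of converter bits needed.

21 bits

Number of steps required ≥ 3.3 V / 1.86 µV = 1774193.55.
Need 2^N ≥ 1774193.55; 2^20 = 1048576, 2^21 = 2097152.
Minimum N = 21.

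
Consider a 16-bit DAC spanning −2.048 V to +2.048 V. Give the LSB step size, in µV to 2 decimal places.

62.50 µV

Full-scale span = 4.096 V.
LSB = 4.096 / 2^16 = 4.096 / 65536 = 6.25e-05 V = 62.50 µV.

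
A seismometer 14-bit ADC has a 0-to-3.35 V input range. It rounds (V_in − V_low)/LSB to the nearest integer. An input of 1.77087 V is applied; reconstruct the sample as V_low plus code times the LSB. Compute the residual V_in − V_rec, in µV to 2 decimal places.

-25.39 µV

Step size: 3.35 V ÷ 2^14 = 204.47 µV.
Scaled input = 8660.8758 LSBs, so code = 8661.
Reconstructed: 1.7708954 V.
Difference: -2.53857e-05 V → -25.39 µV.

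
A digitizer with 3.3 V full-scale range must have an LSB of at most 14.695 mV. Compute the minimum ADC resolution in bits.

8 bits

Number of steps required ≥ 3.3 V / 14.695 mV = 224.57.
Need 2^N ≥ 224.57; 2^7 = 128, 2^8 = 256.
Minimum N = 8.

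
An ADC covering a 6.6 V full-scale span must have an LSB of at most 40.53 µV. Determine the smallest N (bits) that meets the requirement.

18 bits

Number of steps required ≥ 6.6 V / 40.53 µV = 162842.34.
Need 2^N ≥ 162842.34; 2^17 = 131072, 2^18 = 262144.
Minimum N = 18.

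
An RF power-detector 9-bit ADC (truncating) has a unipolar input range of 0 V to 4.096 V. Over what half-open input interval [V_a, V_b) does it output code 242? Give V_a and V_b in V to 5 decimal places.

LSB = 4.096/2^9 = 8.000 mV.
V_a = V_low + 242·LSB = 1.936 V; V_b = V_low + 243·LSB = 1.944 V.

[1.93600 V, 1.94400 V)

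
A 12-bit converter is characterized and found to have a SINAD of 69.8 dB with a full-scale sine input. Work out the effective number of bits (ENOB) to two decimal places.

ENOB = (SINAD − 1.76) / 6.02 = (69.8 − 1.76)/6.02 = 11.302.

11.30 bits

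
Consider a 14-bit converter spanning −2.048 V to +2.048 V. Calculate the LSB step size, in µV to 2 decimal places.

250.00 µV

Full-scale span = 4.096 V.
LSB = 4.096 / 2^14 = 4.096 / 16384 = 0.00025 V = 250.00 µV.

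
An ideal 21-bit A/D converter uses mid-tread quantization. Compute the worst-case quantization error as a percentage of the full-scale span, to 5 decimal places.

Rounding → worst-case error = ½ LSB = V_FS/2^22, so 100/4194304 = 2.38419e-05 % of full scale.

0.00002 %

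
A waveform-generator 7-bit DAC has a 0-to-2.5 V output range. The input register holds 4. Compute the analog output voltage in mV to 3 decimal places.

LSB = 2.5 V / 2^7 = 19.531 mV.
V_out = 0 + 4 × 0.0195312 V = 0.078125 V.
= 78.125 mV.

78.125 mV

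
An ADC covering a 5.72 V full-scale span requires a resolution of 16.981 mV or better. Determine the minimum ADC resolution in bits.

Number of steps required ≥ 5.72 V / 16.981 mV = 336.85.
Need 2^N ≥ 336.85; 2^8 = 256, 2^9 = 512.
Minimum N = 9.

9 bits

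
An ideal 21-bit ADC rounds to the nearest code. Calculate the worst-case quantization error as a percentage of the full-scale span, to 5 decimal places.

Rounding → worst-case error = ½ LSB = V_FS/2^22, so 100/4194304 = 2.38419e-05 % of full scale.

0.00002 %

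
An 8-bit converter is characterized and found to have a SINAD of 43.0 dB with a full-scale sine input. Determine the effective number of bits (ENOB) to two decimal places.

ENOB = (SINAD − 1.76) / 6.02 = (43.0 − 1.76)/6.02 = 6.850.

6.85 bits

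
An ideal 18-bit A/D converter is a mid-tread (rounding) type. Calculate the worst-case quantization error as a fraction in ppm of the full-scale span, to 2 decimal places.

1.91 ppm

Rounding → worst-case error = ½ LSB = V_FS/2^19, so 1e+06/524288 = 1.90735 ppm of full scale.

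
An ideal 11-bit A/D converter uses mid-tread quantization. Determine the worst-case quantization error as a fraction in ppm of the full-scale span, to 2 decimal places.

Rounding → worst-case error = ½ LSB = V_FS/2^12, so 1e+06/4096 = 244.141 ppm of full scale.

244.14 ppm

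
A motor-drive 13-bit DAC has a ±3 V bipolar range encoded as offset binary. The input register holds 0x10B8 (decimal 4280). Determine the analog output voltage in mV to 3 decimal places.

LSB = 6 V / 2^13 = 0.732 mV.
Code 0x10B8 = 4280 decimal.
V_out = (−3) + 4280 × 0.000732422 V = 0.134766 V.
= 134.766 mV.

134.766 mV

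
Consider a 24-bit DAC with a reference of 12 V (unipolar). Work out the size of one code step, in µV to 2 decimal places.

0.72 µV

Full-scale span = 12 V.
LSB = 12 / 2^24 = 12 / 16777216 = 7.15256e-07 V = 0.72 µV.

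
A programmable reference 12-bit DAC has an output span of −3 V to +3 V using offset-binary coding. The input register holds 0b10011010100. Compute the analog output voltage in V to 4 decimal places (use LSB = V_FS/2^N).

-1.1895 V

LSB = 6 V / 2^12 = 1.465 mV.
Code 0b10011010100 = 1236 decimal.
V_out = (−3) + 1236 × 0.00146484 V = -1.18945 V.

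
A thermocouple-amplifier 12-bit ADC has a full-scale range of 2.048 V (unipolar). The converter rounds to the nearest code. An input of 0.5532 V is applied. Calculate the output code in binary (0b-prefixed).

With 4096 levels over 2.048 V, one step is 0.500 mV.
Input sits at 1106.400 steps above V_low.
Round → code 1106.
In binary (0b-prefixed): 0b10001010010.

code 0b10001010010 (decimal 1106)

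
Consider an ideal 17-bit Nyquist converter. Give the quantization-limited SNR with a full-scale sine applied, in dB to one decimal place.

SNR ≈ 6.02·N + 1.76 dB = 6.02·17 + 1.76 = 104.10 dB.

104.1 dB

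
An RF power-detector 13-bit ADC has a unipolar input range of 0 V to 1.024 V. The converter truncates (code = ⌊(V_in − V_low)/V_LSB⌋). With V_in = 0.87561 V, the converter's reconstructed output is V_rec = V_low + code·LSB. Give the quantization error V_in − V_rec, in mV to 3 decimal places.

Step size: 1.024 V ÷ 2^13 = 125.00 µV.
Scaled input = 7004.8800 LSBs, so code = 7004.
Code 7004 maps back to 0 + 7004×0.000125 V = 0.8755 V.
Error = 0.87561 − 0.8755 = 0.00011 V = 0.110 mV.

0.110 mV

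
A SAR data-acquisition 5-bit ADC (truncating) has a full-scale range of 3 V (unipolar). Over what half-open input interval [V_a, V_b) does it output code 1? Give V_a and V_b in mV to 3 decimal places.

[93.750 mV, 187.500 mV)

LSB = 3/2^5 = 93.750 mV.
V_a = V_low + 1·LSB = 0.09375 V; V_b = V_low + 2·LSB = 0.1875 V.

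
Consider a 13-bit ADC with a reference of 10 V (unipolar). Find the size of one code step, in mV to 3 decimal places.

1.221 mV

Full-scale span = 10 V.
LSB = 10 / 2^13 = 10 / 8192 = 0.0012207 V = 1.221 mV.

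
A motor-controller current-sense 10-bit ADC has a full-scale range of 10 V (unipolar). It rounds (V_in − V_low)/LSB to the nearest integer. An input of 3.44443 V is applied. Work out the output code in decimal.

With 1024 levels over 10 V, one step is 9.766 mV.
(3.44443 − 0) / 0.00976562 = 352.710 LSBs.
round(352.710) = 353.

code 353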